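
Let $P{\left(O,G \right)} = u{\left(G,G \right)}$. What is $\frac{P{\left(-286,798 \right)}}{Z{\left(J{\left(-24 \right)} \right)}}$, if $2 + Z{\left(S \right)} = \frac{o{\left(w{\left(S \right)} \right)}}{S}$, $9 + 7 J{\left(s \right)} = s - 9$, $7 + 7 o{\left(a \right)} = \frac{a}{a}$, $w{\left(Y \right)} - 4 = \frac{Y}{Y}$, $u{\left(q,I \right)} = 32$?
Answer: $- \frac{224}{13} \approx -17.231$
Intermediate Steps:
$P{\left(O,G \right)} = 32$
$w{\left(Y \right)} = 5$ ($w{\left(Y \right)} = 4 + \frac{Y}{Y} = 4 + 1 = 5$)
$o{\left(a \right)} = - \frac{6}{7}$ ($o{\left(a \right)} = -1 + \frac{a \frac{1}{a}}{7} = -1 + \frac{1}{7} \cdot 1 = -1 + \frac{1}{7} = - \frac{6}{7}$)
$J{\left(s \right)} = - \frac{18}{7} + \frac{s}{7}$ ($J{\left(s \right)} = - \frac{9}{7} + \frac{s - 9}{7} = - \frac{9}{7} + \frac{-9 + s}{7} = - \frac{9}{7} + \left(- \frac{9}{7} + \frac{s}{7}\right) = - \frac{18}{7} + \frac{s}{7}$)
$Z{\left(S \right)} = -2 - \frac{6}{7 S}$
$\frac{P{\left(-286,798 \right)}}{Z{\left(J{\left(-24 \right)} \right)}} = \frac{32}{-2 - \frac{6}{7 \left(- \frac{18}{7} + \frac{1}{7} \left(-24\right)\right)}} = \frac{32}{-2 - \frac{6}{7 \left(- \frac{18}{7} - \frac{24}{7}\right)}} = \frac{32}{-2 - \frac{6}{7 \left(-6\right)}} = \frac{32}{-2 - - \frac{1}{7}} = \frac{32}{-2 + \frac{1}{7}} = \frac{32}{- \frac{13}{7}} = 32 \left(- \frac{7}{13}\right) = - \frac{224}{13}$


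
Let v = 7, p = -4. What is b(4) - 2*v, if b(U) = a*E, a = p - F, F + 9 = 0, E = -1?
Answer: -19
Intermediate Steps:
F = -9 (F = -9 + 0 = -9)
a = 5 (a = -4 - 1*(-9) = -4 + 9 = 5)
b(U) = -5 (b(U) = 5*(-1) = -5)
b(4) - 2*v = -5 - 2*7 = -5 - 14 = -19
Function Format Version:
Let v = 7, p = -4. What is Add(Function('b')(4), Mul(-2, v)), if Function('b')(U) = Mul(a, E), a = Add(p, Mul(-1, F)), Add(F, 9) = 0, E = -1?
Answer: -19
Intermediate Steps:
F = -9 (F = Add(-9, 0) = -9)
a = 5 (a = Add(-4, Mul(-1, -9)) = Add(-4, 9) = 5)
Function('b')(U) = -5 (Function('b')(U) = Mul(5, -1) = -5)
Add(Function('b')(4), Mul(-2, v)) = Add(-5, Mul(-2, 7)) = Add(-5, -14) = -19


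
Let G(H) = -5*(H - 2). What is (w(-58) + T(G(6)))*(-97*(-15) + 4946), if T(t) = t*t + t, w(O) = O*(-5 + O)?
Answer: 25821634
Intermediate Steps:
G(H) = 10 - 5*H (G(H) = -5*(-2 + H) = 10 - 5*H)
T(t) = t + t² (T(t) = t² + t = t + t²)
(w(-58) + T(G(6)))*(-97*(-15) + 4946) = (-58*(-5 - 58) + (10 - 5*6)*(1 + (10 - 5*6)))*(-97*(-15) + 4946) = (-58*(-63) + (10 - 30)*(1 + (10 - 30)))*(1455 + 4946) = (3654 - 20*(1 - 20))*6401 = (3654 - 20*(-19))*6401 = (3654 + 380)*6401 = 4034*6401 = 25821634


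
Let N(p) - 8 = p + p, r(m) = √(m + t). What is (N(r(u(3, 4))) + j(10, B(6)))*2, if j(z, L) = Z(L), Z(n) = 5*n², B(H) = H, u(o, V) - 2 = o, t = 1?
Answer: 376 + 4*√6 ≈ 385.80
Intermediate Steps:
u(o, V) = 2 + o
r(m) = √(1 + m) (r(m) = √(m + 1) = √(1 + m))
N(p) = 8 + 2*p (N(p) = 8 + (p + p) = 8 + 2*p)
j(z, L) = 5*L²
(N(r(u(3, 4))) + j(10, B(6)))*2 = ((8 + 2*√(1 + (2 + 3))) + 5*6²)*2 = ((8 + 2*√(1 + 5)) + 5*36)*2 = ((8 + 2*√6) + 180)*2 = (188 + 2*√6)*2 = 376 + 4*√6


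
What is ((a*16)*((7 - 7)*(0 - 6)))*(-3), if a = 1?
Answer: 0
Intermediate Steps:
((a*16)*((7 - 7)*(0 - 6)))*(-3) = ((1*16)*((7 - 7)*(0 - 6)))*(-3) = (16*(0*(-6)))*(-3) = (16*0)*(-3) = 0*(-3) = 0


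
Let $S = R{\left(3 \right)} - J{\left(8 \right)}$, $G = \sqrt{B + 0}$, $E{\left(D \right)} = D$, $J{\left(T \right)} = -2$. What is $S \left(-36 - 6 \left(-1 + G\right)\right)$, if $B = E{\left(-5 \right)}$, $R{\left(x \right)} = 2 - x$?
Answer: $-30 - 6 i \sqrt{5} \approx -30.0 - 13.416 i$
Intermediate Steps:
$B = -5$
$G = i \sqrt{5}$ ($G = \sqrt{-5 + 0} = \sqrt{-5} = i \sqrt{5} \approx 2.2361 i$)
$S = 1$ ($S = \left(2 - 3\right) - -2 = \left(2 - 3\right) + 2 = -1 + 2 = 1$)
$S \left(-36 - 6 \left(-1 + G\right)\right) = 1 \left(-36 - 6 \left(-1 + i \sqrt{5}\right)\right) = 1 \left(-36 + \left(6 - 6 i \sqrt{5}\right)\right) = 1 \left(-30 - 6 i \sqrt{5}\right) = -30 - 6 i \sqrt{5}$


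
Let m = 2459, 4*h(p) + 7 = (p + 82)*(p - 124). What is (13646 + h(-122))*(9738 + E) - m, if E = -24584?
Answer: -478172309/2 ≈ -2.3909e+8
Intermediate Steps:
h(p) = -7/4 + (-124 + p)*(82 + p)/4 (h(p) = -7/4 + ((p + 82)*(p - 124))/4 = -7/4 + ((82 + p)*(-124 + p))/4 = -7/4 + ((-124 + p)*(82 + p))/4 = -7/4 + (-124 + p)*(82 + p)/4)
(13646 + h(-122))*(9738 + E) - m = (13646 + (-10175/4 - 21/2*(-122) + (¼)*(-122)²))*(9738 - 24584) - 1*2459 = (13646 + (-10175/4 + 1281 + (¼)*14884))*(-14846) - 2459 = (13646 + (-10175/4 + 1281 + 3721))*(-14846) - 2459 = (13646 + 9833/4)*(-14846) - 2459 = (64417/4)*(-14846) - 2459 = -478167391/2 - 2459 = -478172309/2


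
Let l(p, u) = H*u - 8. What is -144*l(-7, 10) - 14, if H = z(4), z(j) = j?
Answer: -4622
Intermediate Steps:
H = 4
l(p, u) = -8 + 4*u (l(p, u) = 4*u - 8 = -8 + 4*u)
-144*l(-7, 10) - 14 = -144*(-8 + 4*10) - 14 = -144*(-8 + 40) - 14 = -144*32 - 14 = -4608 - 14 = -4622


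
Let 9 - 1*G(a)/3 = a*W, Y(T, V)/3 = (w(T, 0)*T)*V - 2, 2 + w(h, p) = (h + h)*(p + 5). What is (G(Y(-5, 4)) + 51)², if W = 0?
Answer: 6084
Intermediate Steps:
w(h, p) = -2 + 2*h*(5 + p) (w(h, p) = -2 + (h + h)*(p + 5) = -2 + (2*h)*(5 + p) = -2 + 2*h*(5 + p))
Y(T, V) = -6 + 3*T*V*(-2 + 10*T) (Y(T, V) = 3*(((-2 + 10*T + 2*T*0)*T)*V - 2) = 3*(((-2 + 10*T + 0)*T)*V - 2) = 3*(((-2 + 10*T)*T)*V - 2) = 3*((T*(-2 + 10*T))*V - 2) = 3*(T*V*(-2 + 10*T) - 2) = 3*(-2 + T*V*(-2 + 10*T)) = -6 + 3*T*V*(-2 + 10*T))
G(a) = 27 (G(a) = 27 - 3*a*0 = 27 - 3*0 = 27 + 0 = 27)
(G(Y(-5, 4)) + 51)² = (27 + 51)² = 78² = 6084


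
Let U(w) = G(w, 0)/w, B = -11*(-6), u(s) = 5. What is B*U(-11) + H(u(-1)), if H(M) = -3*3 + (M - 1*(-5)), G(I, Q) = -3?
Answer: 19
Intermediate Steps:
B = 66
H(M) = -4 + M (H(M) = -9 + (M + 5) = -9 + (5 + M) = -4 + M)
U(w) = -3/w
B*U(-11) + H(u(-1)) = 66*(-3/(-11)) + (-4 + 5) = 66*(-3*(-1/11)) + 1 = 66*(3/11) + 1 = 18 + 1 = 19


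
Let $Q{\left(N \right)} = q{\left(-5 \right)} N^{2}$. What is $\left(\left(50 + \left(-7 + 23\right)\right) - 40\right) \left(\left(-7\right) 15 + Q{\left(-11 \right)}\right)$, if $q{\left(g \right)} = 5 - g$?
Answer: $28730$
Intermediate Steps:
$Q{\left(N \right)} = 10 N^{2}$ ($Q{\left(N \right)} = \left(5 - -5\right) N^{2} = \left(5 + 5\right) N^{2} = 10 N^{2}$)
$\left(\left(50 + \left(-7 + 23\right)\right) - 40\right) \left(\left(-7\right) 15 + Q{\left(-11 \right)}\right) = \left(\left(50 + \left(-7 + 23\right)\right) - 40\right) \left(\left(-7\right) 15 + 10 \left(-11\right)^{2}\right) = \left(\left(50 + 16\right) - 40\right) \left(-105 + 10 \cdot 121\right) = \left(66 - 40\right) \left(-105 + 1210\right) = 26 \cdot 1105 = 28730$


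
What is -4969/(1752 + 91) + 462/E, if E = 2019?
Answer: -3060315/1240339 ≈ -2.4673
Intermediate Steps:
-4969/(1752 + 91) + 462/E = -4969/(1752 + 91) + 462/2019 = -4969/1843 + 462*(1/2019) = -4969*1/1843 + 154/673 = -4969/1843 + 154/673 = -3060315/1240339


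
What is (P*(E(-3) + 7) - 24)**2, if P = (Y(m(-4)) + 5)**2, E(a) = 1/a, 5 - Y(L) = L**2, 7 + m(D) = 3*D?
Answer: 674559971856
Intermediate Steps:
m(D) = -7 + 3*D
Y(L) = 5 - L**2
P = 123201 (P = ((5 - (-7 + 3*(-4))**2) + 5)**2 = ((5 - (-7 - 12)**2) + 5)**2 = ((5 - 1*(-19)**2) + 5)**2 = ((5 - 1*361) + 5)**2 = ((5 - 361) + 5)**2 = (-356 + 5)**2 = (-351)**2 = 123201)
(P*(E(-3) + 7) - 24)**2 = (123201*(1/(-3) + 7) - 24)**2 = (123201*(-1/3 + 7) - 24)**2 = (123201*(20/3) - 24)**2 = (821340 - 24)**2 = 821316**2 = 674559971856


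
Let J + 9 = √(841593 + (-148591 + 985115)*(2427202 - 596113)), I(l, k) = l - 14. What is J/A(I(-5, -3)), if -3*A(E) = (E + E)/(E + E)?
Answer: 27 - 3*√1531750736229 ≈ -3.7129e+6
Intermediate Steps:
I(l, k) = -14 + l
A(E) = -⅓ (A(E) = -(E + E)/(3*(E + E)) = -2*E/(3*(2*E)) = -2*E*1/(2*E)/3 = -⅓*1 = -⅓)
J = -9 + √1531750736229 (J = -9 + √(841593 + (-148591 + 985115)*(2427202 - 596113)) = -9 + √(841593 + 836524*1831089) = -9 + √(841593 + 1531749894636) = -9 + √1531750736229 ≈ 1.2376e+6)
J/A(I(-5, -3)) = (-9 + √1531750736229)/(-⅓) = (-9 + √1531750736229)*(-3) = 27 - 3*√1531750736229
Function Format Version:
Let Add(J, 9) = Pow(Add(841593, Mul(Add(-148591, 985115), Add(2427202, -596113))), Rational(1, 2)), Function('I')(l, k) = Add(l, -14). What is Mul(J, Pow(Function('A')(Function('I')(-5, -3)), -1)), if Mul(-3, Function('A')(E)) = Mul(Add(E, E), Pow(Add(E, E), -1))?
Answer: Add(27, Mul(-3, Pow(1531750736229, Rational(1, 2)))) ≈ -3.7129e+6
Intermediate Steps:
Function('I')(l, k) = Add(-14, l)
Function('A')(E) = Rational(-1, 3) (Function('A')(E) = Mul(Rational(-1, 3), Mul(Add(E, E), Pow(Add(E, E), -1))) = Mul(Rational(-1, 3), Mul(Mul(2, E), Pow(Mul(2, E), -1))) = Mul(Rational(-1, 3), Mul(Mul(2, E), Mul(Rational(1, 2), Pow(E, -1)))) = Mul(Rational(-1, 3), 1) = Rational(-1, 3))
J = Add(-9, Pow(1531750736229, Rational(1, 2))) (J = Add(-9, Pow(Add(841593, Mul(Add(-148591, 985115), Add(2427202, -596113))), Rational(1, 2))) = Add(-9, Pow(Add(841593, Mul(836524, 1831089)), Rational(1, 2))) = Add(-9, Pow(Add(841593, 1531749894636), Rational(1, 2))) = Add(-9, Pow(1531750736229, Rational(1, 2))) ≈ 1.2376e+6)
Mul(J, Pow(Function('A')(Function('I')(-5, -3)), -1)) = Mul(Add(-9, Pow(1531750736229, Rational(1, 2))), Pow(Rational(-1, 3), -1)) = Mul(Add(-9, Pow(1531750736229, Rational(1, 2))), -3) = Add(27, Mul(-3, Pow(1531750736229, Rational(1, 2))))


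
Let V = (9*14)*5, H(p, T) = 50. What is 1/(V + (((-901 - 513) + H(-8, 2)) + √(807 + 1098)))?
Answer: -734/536851 - √1905/536851 ≈ -0.0014485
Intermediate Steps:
V = 630 (V = 126*5 = 630)
1/(V + (((-901 - 513) + H(-8, 2)) + √(807 + 1098))) = 1/(630 + (((-901 - 513) + 50) + √(807 + 1098))) = 1/(630 + ((-1414 + 50) + √1905)) = 1/(630 + (-1364 + √1905)) = 1/(-734 + √1905)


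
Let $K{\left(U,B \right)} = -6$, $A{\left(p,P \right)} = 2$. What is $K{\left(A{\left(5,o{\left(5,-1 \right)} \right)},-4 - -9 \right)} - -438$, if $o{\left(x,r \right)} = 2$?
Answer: $432$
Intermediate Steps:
$K{\left(A{\left(5,o{\left(5,-1 \right)} \right)},-4 - -9 \right)} - -438 = -6 - -438 = -6 + 438 = 432$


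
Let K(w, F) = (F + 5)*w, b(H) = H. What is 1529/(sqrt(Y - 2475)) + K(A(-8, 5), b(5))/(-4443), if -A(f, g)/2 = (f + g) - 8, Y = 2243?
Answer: -220/4443 - 1529*I*sqrt(58)/116 ≈ -0.049516 - 100.38*I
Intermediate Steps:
A(f, g) = 16 - 2*f - 2*g (A(f, g) = -2*((f + g) - 8) = -2*(-8 + f + g) = 16 - 2*f - 2*g)
K(w, F) = w*(5 + F) (K(w, F) = (5 + F)*w = w*(5 + F))
1529/(sqrt(Y - 2475)) + K(A(-8, 5), b(5))/(-4443) = 1529/(sqrt(2243 - 2475)) + ((16 - 2*(-8) - 2*5)*(5 + 5))/(-4443) = 1529/(sqrt(-232)) + ((16 + 16 - 10)*10)*(-1/4443) = 1529/((2*I*sqrt(58))) + (22*10)*(-1/4443) = 1529*(-I*sqrt(58)/116) + 220*(-1/4443) = -1529*I*sqrt(58)/116 - 220/4443 = -220/4443 - 1529*I*sqrt(58)/116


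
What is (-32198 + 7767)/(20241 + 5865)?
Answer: -24431/26106 ≈ -0.93584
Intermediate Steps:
(-32198 + 7767)/(20241 + 5865) = -24431/26106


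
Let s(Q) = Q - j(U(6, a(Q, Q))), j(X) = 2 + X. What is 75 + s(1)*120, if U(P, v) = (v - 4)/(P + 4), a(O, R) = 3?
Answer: -33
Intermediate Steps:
U(P, v) = (-4 + v)/(4 + P)
s(Q) = -19/10 + Q (s(Q) = Q - (2 + (-4 + 3)/(4 + 6)) = Q - (2 - 1/10) = Q - 1*19/10 = Q - 19/10 = -19/10 + Q)
75 + s(1)*120 = 75 + (-19/10 + 1)*120 = 75 - 9/10*120 = 75 - 108 = -33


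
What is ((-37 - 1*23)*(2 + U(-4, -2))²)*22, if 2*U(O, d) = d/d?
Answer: -8250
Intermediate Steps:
U(O, d) = ½ (U(O, d) = (d/d)/2 = (½)*1 = ½)
((-37 - 1*23)*(2 + U(-4, -2))²)*22 = ((-37 - 1*23)*(2 + ½)²)*22 = ((-37 - 23)*(5/2)²)*22 = -60*25/4*22 = -375*22 = -8250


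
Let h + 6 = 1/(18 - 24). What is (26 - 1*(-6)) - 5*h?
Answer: 377/6 ≈ 62.833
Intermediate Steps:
h = -37/6 (h = -6 + 1/(18 - 24) = -6 + 1/(-6) = -6 - ⅙ = -37/6 ≈ -6.1667)
(26 - 1*(-6)) - 5*h = (26 - 1*(-6)) - 5*(-37/6) = (26 + 6) + 185/6 = 32 + 185/6 = 377/6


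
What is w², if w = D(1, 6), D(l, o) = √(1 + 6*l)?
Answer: 7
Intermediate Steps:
w = √7 (w = √(1 + 6*1) = √(1 + 6) = √7 ≈ 2.6458)
w² = (√7)² = 7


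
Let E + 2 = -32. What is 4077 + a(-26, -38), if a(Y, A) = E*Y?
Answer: 4961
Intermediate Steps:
E = -34 (E = -2 - 32 = -34)
a(Y, A) = -34*Y
4077 + a(-26, -38) = 4077 - 34*(-26) = 4077 + 884 = 4961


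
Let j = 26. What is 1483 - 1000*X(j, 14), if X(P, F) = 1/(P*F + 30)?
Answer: 291651/197 ≈ 1480.5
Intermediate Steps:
X(P, F) = 1/(30 + F*P) (X(P, F) = 1/(F*P + 30) = 1/(30 + F*P))
1483 - 1000*X(j, 14) = 1483 - 1000/(30 + 14*26) = 1483 - 1000/(30 + 364) = 1483 - 1000/394 = 1483 - 1000*1/394 = 1483 - 500/197 = 291651/197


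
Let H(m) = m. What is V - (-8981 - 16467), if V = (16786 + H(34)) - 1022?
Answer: 41246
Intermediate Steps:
V = 15798 (V = (16786 + 34) - 1022 = 16820 - 1022 = 15798)
V - (-8981 - 16467) = 15798 - (-8981 - 16467) = 15798 - 1*(-25448) = 15798 + 25448 = 41246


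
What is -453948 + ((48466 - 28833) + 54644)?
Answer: -379671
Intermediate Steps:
-453948 + ((48466 - 28833) + 54644) = -453948 + (19633 + 54644) = -453948 + 74277 = -379671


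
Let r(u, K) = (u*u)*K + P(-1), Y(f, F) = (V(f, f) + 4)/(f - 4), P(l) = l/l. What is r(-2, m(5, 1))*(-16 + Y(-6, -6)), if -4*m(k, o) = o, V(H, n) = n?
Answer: 0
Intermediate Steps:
P(l) = 1
m(k, o) = -o/4
Y(f, F) = (4 + f)/(-4 + f) (Y(f, F) = (f + 4)/(f - 4) = (4 + f)/(-4 + f))
r(u, K) = 1 + K*u² (r(u, K) = (u*u)*K + 1 = u²*K + 1 = K*u² + 1 = 1 + K*u²)
r(-2, m(5, 1))*(-16 + Y(-6, -6)) = (1 - ¼*1*(-2)²)*(-16 + (4 - 6)/(-4 - 6)) = (1 - ¼*4)*(-16 - 2/(-10)) = (1 - 1)*(-16 - ⅒*(-2)) = 0*(-16 + ⅕) = 0*(-79/5) = 0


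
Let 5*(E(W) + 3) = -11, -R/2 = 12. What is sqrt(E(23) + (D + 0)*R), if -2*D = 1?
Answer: sqrt(170)/5 ≈ 2.6077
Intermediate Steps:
D = -1/2 (D = -1/2*1 = -1/2 ≈ -0.50000)
R = -24 (R = -2*12 = -24)
E(W) = -26/5 (E(W) = -3 + (1/5)*(-11) = -3 - 11/5 = -26/5)
sqrt(E(23) + (D + 0)*R) = sqrt(-26/5 + (-1/2 + 0)*(-24)) = sqrt(-26/5 - 1/2*(-24)) = sqrt(-26/5 + 12) = sqrt(34/5) = sqrt(170)/5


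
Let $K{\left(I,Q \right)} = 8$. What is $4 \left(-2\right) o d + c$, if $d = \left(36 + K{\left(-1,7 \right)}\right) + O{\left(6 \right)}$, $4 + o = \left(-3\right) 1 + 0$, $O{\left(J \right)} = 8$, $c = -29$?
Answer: $2883$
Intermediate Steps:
$o = -7$ ($o = -4 + \left(\left(-3\right) 1 + 0\right) = -4 + \left(-3 + 0\right) = -4 - 3 = -7$)
$d = 52$ ($d = \left(36 + 8\right) + 8 = 44 + 8 = 52$)
$4 \left(-2\right) o d + c = 4 \left(-2\right) \left(-7\right) 52 - 29 = \left(-8\right) \left(-7\right) 52 - 29 = 56 \cdot 52 - 29 = 2912 - 29 = 2883$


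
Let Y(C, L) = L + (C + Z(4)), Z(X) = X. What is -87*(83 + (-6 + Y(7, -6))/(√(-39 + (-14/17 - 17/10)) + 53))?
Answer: 87*(-83*√1200030 + 747660*I)/(√1200030 - 9010*I) ≈ -7219.4 - 0.19667*I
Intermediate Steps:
Y(C, L) = 4 + C + L (Y(C, L) = L + (C + 4) = L + (4 + C) = 4 + C + L)
-87*(83 + (-6 + Y(7, -6))/(√(-39 + (-14/17 - 17/10)) + 53)) = -87*(83 + (-6 + (4 + 7 - 6))/(√(-39 + (-14/17 - 17/10)) + 53)) = -87*(83 + (-6 + 5)/(√(-39 + (-14*1/17 - 17*⅒)) + 53)) = -87*(83 - 1/(√(-39 + (-14/17 - 17/10)) + 53)) = -87*(83 - 1/(√(-39 - 429/170) + 53)) = -87*(83 - 1/(√(-7059/170) + 53)) = -87*(83 - 1/(I*√1200030/170 + 53)) = -87*(83 - 1/(53 + I*√1200030/170)) = -7221 + 87/(53 + I*√1200030/170)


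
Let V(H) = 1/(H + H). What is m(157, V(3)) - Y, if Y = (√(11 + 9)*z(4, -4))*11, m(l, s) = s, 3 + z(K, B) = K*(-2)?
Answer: ⅙ + 242*√5 ≈ 541.29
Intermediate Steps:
z(K, B) = -3 - 2*K (z(K, B) = -3 + K*(-2) = -3 - 2*K)
V(H) = 1/(2*H)
Y = -242*√5 (Y = (√(11 + 9)*(-3 - 2*4))*11 = (√20*(-3 - 8))*11 = ((2*√5)*(-11))*11 = -22*√5*11 = -242*√5 ≈ -541.13)
m(157, V(3)) - Y = (½)/3 - (-242)*√5 = (½)*(⅓) + 242*√5 = ⅙ + 242*√5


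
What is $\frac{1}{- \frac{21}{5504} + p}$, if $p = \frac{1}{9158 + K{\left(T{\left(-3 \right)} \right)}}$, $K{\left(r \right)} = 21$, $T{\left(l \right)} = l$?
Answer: $- \frac{50521216}{187255} \approx -269.8$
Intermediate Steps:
$p = \frac{1}{9179}$ ($p = \frac{1}{9158 + 21} = \frac{1}{9179} \approx 0.00010894$)
$\frac{1}{- \frac{21}{5504} + p} = \frac{1}{- \frac{21}{5504} + \frac{1}{9179}} = \frac{1}{- \frac{187255}{50521216}} = - \frac{50521216}{187255}$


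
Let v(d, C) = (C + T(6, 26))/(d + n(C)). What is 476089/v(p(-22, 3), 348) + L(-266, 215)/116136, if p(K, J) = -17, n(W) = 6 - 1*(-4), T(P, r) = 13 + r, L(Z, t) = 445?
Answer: -4778238673/554872 ≈ -8611.4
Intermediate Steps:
n(W) = 10 (n(W) = 6 + 4 = 10)
v(d, C) = (39 + C)/(10 + d) (v(d, C) = (C + (13 + 26))/(d + 10) = (C + 39)/(10 + d) = (39 + C)/(10 + d))
476089/v(p(-22, 3), 348) + L(-266, 215)/116136 = 476089/(((39 + 348)/(10 - 17))) + 445/116136 = 476089/((387/(-7))) + 445*(1/116136) = 476089/((-⅐*387)) + 445/116136 = 476089/(-387/7) + 445/116136 = 476089*(-7/387) + 445/116136 = -3332623/387 + 445/116136 = -4778238673/554872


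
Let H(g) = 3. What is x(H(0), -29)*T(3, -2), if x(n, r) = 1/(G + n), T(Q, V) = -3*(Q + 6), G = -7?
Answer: 27/4 ≈ 6.7500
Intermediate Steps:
T(Q, V) = -18 - 3*Q (T(Q, V) = -3*(6 + Q) = -18 - 3*Q)
x(n, r) = 1/(-7 + n)
x(H(0), -29)*T(3, -2) = (-18 - 3*3)/(-7 + 3) = (-18 - 9)/(-4) = -¼*(-27) = 27/4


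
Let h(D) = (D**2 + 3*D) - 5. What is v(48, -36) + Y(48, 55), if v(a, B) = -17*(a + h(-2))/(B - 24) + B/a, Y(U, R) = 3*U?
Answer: 2323/15 ≈ 154.87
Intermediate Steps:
h(D) = -5 + D**2 + 3*D
v(a, B) = B/a - 17*(-7 + a)/(-24 + B) (v(a, B) = -17*(a + (-5 + (-2)**2 + 3*(-2)))/(B - 24) + B/a = -17*(a + (-5 + 4 - 6))/(-24 + B) + B/a = -17*(a - 7)/(-24 + B) + B/a = -17*(-7 + a)/(-24 + B) + B/a = B/a - 17*(-7 + a)/(-24 + B))
v(48, -36) + Y(48, 55) = ((-36)**2 - 24*(-36) - 17*48**2 + 119*48)/(48*(-24 - 36)) + 3*48 = (1/48)*(1296 + 864 - 17*2304 + 5712)/(-60) + 144 = (1/48)*(-1/60)*(1296 + 864 - 39168 + 5712) + 144 = (1/48)*(-1/60)*(-31296) + 144 = 163/15 + 144 = 2323/15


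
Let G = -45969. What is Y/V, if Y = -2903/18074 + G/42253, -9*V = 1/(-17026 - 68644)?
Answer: -367590158169975/381840361 ≈ -9.6268e+5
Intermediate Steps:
V = 1/771030 (V = -1/(9*(-17026 - 68644)) = -⅑/(-85670) = -⅑*(-1/85670) = 1/771030 ≈ 1.2970e-6)
Y = -953504165/763680722 (Y = -2903/18074 - 45969/42253 = -953504165/763680722 ≈ -1.2486)
Y/V = -953504165/(763680722*1/771030) = -953504165/763680722*771030 = -367590158169975/381840361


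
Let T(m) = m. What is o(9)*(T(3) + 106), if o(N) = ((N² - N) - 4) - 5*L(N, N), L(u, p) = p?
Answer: 2507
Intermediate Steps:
o(N) = -4 + N² - 6*N (o(N) = ((N² - N) - 4) - 5*N = (-4 + N² - N) - 5*N = -4 + N² - 6*N)
o(9)*(T(3) + 106) = (-4 + 9² - 6*9)*(3 + 106) = (-4 + 81 - 54)*109 = 23*109 = 2507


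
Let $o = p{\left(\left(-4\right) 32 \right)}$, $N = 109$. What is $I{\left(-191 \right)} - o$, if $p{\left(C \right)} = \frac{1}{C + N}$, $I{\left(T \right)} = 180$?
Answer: $\frac{3421}{19} \approx 180.05$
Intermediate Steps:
$p{\left(C \right)} = \frac{1}{109 + C}$ ($p{\left(C \right)} = \frac{1}{C + 109} = \frac{1}{109 + C}$)
$o = - \frac{1}{19}$ ($o = \frac{1}{109 - 128} = \frac{1}{-19} = - \frac{1}{19} \approx -0.052632$)
$I{\left(-191 \right)} - o = 180 - - \frac{1}{19} = 180 + \frac{1}{19} = \frac{3421}{19}$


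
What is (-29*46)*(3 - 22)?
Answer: 25346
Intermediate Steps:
(-29*46)*(3 - 22) = -1334*(-19) = 25346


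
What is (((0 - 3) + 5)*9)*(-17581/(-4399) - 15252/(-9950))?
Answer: 2178220482/21885025 ≈ 99.530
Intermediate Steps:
(((0 - 3) + 5)*9)*(-17581/(-4399) - 15252/(-9950)) = ((-3 + 5)*9)*(-17581*(-1/4399) - 15252*(-1/9950)) = (2*9)*(17581/4399 + 7626/4975) = 18*(121012249/21885025) = 2178220482/21885025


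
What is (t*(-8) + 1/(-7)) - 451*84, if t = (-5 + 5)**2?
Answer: -265189/7 ≈ -37884.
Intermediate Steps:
t = 0 (t = 0**2 = 0)
(t*(-8) + 1/(-7)) - 451*84 = (0*(-8) + 1/(-7)) - 451*84 = (0 - 1/7) - 37884 = -1/7 - 37884 = -265189/7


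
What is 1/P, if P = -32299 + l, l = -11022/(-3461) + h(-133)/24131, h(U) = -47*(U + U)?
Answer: -83517391/2697218970605 ≈ -3.0964e-5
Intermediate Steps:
h(U) = -94*U
l = 309241304/83517391 (l = -11022/(-3461) - 94*(-133)/24131 = -11022*(-1/3461) + 12502*(1/24131) = 11022/3461 + 12502/24131 = 309241304/83517391 ≈ 3.7027)
P = -2697218970605/83517391 (P = -32299 + 309241304/83517391 = -2697218970605/83517391 ≈ -32295.)
1/P = 1/(-2697218970605/83517391) = -83517391/2697218970605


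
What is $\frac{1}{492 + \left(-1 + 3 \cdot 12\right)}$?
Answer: $\frac{1}{527} \approx 0.0018975$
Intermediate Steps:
$\frac{1}{492 + \left(-1 + 3 \cdot 12\right)} = \frac{1}{492 + \left(-1 + 36\right)} = \frac{1}{492 + 35} = \frac{1}{527}$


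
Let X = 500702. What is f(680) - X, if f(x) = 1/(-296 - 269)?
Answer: -282896631/565 ≈ -5.0070e+5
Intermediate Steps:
f(x) = -1/565 (f(x) = 1/(-565) = -1/565)
f(680) - X = -1/565 - 1*500702 = -1/565 - 500702 = -282896631/565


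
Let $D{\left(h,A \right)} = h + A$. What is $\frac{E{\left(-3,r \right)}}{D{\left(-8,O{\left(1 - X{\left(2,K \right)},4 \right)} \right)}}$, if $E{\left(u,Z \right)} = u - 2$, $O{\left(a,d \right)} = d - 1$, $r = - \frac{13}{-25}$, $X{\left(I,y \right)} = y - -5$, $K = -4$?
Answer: $1$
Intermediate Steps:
$X{\left(I,y \right)} = 5 + y$ ($X{\left(I,y \right)} = y + 5 = 5 + y$)
$r = \frac{13}{25}$ ($r = \left(-13\right) \left(- \frac{1}{25}\right) = \frac{13}{25} \approx 0.52$)
$O{\left(a,d \right)} = -1 + d$
$E{\left(u,Z \right)} = -2 + u$ ($E{\left(u,Z \right)} = u - 2 = -2 + u$)
$D{\left(h,A \right)} = A + h$
$\frac{E{\left(-3,r \right)}}{D{\left(-8,O{\left(1 - X{\left(2,K \right)},4 \right)} \right)}} = \frac{-2 - 3}{\left(-1 + 4\right) - 8} = - \frac{5}{3 - 8} = - \frac{5}{-5} = \left(-5\right) \left(- \frac{1}{5}\right) = 1$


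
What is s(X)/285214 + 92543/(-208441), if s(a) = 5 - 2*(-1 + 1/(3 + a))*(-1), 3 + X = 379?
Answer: -10003300523259/22531660430746 ≈ -0.44397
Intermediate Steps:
X = 376 (X = -3 + 379 = 376)
s(a) = 3 + 2/(3 + a) (s(a) = 5 + (2 - 2/(3 + a))*(-1) = 5 + (-2 + 2/(3 + a)) = 3 + 2/(3 + a))
s(X)/285214 + 92543/(-208441) = ((11 + 3*376)/(3 + 376))/285214 + 92543/(-208441) = ((11 + 1128)/379)*(1/285214) + 92543*(-1/208441) = ((1/379)*1139)*(1/285214) - 92543/208441 = (1139/379)*(1/285214) - 92543/208441 = 1139/108096106 - 92543/208441 = -10003300523259/22531660430746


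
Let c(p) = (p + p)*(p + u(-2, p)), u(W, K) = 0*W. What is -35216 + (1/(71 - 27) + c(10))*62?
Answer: -501921/22 ≈ -22815.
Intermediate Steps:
u(W, K) = 0
c(p) = 2*p² (c(p) = (p + p)*(p + 0) = (2*p)*p = 2*p²)
-35216 + (1/(71 - 27) + c(10))*62 = -35216 + (1/(71 - 27) + 2*10²)*62 = -35216 + (1/44 + 2*100)*62 = -35216 + (1/44 + 200)*62 = -35216 + (8801/44)*62 = -35216 + 272831/22 = -501921/22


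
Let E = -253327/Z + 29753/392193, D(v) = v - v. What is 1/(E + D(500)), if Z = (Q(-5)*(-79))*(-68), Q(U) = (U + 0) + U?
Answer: 21068607960/100951407271 ≈ 0.20870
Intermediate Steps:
Q(U) = 2*U (Q(U) = U + U = 2*U)
Z = -53720 (Z = ((2*(-5))*(-79))*(-68) = -10*(-79)*(-68) = 790*(-68) = -53720)
D(v) = 0
E = 100951407271/21068607960 (E = -253327/(-53720) + 29753/392193 = -253327*(-1/53720) + 29753*(1/392193) = 253327/53720 + 29753/392193 = 100951407271/21068607960 ≈ 4.7916)
1/(E + D(500)) = 1/(100951407271/21068607960 + 0) = 1/(100951407271/21068607960) = 21068607960/100951407271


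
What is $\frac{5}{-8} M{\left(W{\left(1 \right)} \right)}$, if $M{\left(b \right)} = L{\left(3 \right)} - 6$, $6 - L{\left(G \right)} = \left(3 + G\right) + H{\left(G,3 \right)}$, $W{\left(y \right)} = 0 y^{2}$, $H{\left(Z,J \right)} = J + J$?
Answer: $\frac{15}{2} \approx 7.5$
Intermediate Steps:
$H{\left(Z,J \right)} = 2 J$
$W{\left(y \right)} = 0$
$L{\left(G \right)} = -3 - G$ ($L{\left(G \right)} = 6 - \left(\left(3 + G\right) + 2 \cdot 3\right) = 6 - \left(\left(3 + G\right) + 6\right) = 6 - \left(9 + G\right) = -3 - G$)
$M{\left(b \right)} = -12$ ($M{\left(b \right)} = \left(-3 - 3\right) - 6 = -6 - 6 = -12$)
$\frac{5}{-8} M{\left(W{\left(1 \right)} \right)} = \frac{5}{-8} \left(-12\right) = 5 \left(- \frac{1}{8}\right) \left(-12\right) = \left(- \frac{5}{8}\right) \left(-12\right) = \frac{15}{2}$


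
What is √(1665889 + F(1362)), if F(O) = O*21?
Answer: √1694491 ≈ 1301.7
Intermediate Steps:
F(O) = 21*O
√(1665889 + F(1362)) = √(1665889 + 21*1362) = √(1665889 + 28602) = √1694491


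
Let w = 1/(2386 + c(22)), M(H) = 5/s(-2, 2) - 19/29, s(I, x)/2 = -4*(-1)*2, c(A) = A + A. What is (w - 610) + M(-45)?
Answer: -344086553/563760 ≈ -610.34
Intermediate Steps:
c(A) = 2*A
s(I, x) = 16 (s(I, x) = 2*(-4*(-1)*2) = 2*(4*2) = 2*8 = 16)
M(H) = -159/464 (M(H) = 5/16 - 19/29 = -159/464)
w = 1/2430 (w = 1/(2386 + 2*22) = 1/(2386 + 44) = 1/2430 ≈ 0.00041152)
(w - 610) + M(-45) = (1/2430 - 610) - 159/464 = -1482299/2430 - 159/464 = -344086553/563760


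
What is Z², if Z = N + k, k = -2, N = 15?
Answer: 169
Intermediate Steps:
Z = 13 (Z = 15 - 2 = 13)
Z² = 13² = 169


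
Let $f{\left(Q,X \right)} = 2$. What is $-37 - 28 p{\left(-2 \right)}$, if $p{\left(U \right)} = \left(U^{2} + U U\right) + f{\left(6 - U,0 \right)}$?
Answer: $-317$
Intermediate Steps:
$p{\left(U \right)} = 2 + 2 U^{2}$ ($p{\left(U \right)} = \left(U^{2} + U U\right) + 2 = \left(U^{2} + U^{2}\right) + 2 = 2 U^{2} + 2 = 2 + 2 U^{2}$)
$-37 - 28 p{\left(-2 \right)} = -37 - 28 \left(2 + 2 \left(-2\right)^{2}\right) = -37 - 28 \left(2 + 2 \cdot 4\right) = -37 - 28 \left(2 + 8\right) = -37 - 280 = -317$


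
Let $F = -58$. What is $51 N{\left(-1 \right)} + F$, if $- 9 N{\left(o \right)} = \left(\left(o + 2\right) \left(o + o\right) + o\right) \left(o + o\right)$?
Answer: $-92$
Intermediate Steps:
$N{\left(o \right)} = - \frac{2 o \left(o + 2 o \left(2 + o\right)\right)}{9}$ ($N{\left(o \right)} = - \frac{\left(\left(o + 2\right) \left(o + o\right) + o\right) \left(o + o\right)}{9} = - \frac{\left(\left(2 + o\right) 2 o + o\right) 2 o}{9} = - \frac{\left(2 o \left(2 + o\right) + o\right) 2 o}{9} = - \frac{\left(o + 2 o \left(2 + o\right)\right) 2 o}{9} = - \frac{2 o \left(o + 2 o \left(2 + o\right)\right)}{9}$)
$51 N{\left(-1 \right)} + F = 51 \frac{2 \left(-1\right)^{2} \left(-5 - -2\right)}{9} - 58 = 51 \cdot \frac{2}{9} \cdot 1 \left(-5 + 2\right) - 58 = 51 \cdot \frac{2}{9} \cdot 1 \left(-3\right) - 58 = 51 \left(- \frac{2}{3}\right) - 58 = -34 - 58 = -92$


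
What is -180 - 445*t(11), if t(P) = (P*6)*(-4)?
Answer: 117300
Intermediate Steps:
t(P) = -24*P (t(P) = (6*P)*(-4) = -24*P)
-180 - 445*t(11) = -180 - (-10680)*11 = -180 - 445*(-264) = -180 + 117480 = 117300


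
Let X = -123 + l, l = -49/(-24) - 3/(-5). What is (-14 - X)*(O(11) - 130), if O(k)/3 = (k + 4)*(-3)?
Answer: -676439/24 ≈ -28185.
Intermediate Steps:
l = 317/120 (l = -49*(-1/24) - 3*(-⅕) = 49/24 + ⅗ = 317/120 ≈ 2.6417)
O(k) = -36 - 9*k (O(k) = 3*((k + 4)*(-3)) = 3*((4 + k)*(-3)) = 3*(-12 - 3*k) = -36 - 9*k)
X = -14443/120 (X = -123 + 317/120 = -14443/120 ≈ -120.36)
(-14 - X)*(O(11) - 130) = (-14 - 1*(-14443/120))*((-36 - 9*11) - 130) = (-14 + 14443/120)*((-36 - 99) - 130) = 12763*(-135 - 130)/120 = (12763/120)*(-265) = -676439/24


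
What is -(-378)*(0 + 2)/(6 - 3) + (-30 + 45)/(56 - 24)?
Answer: 8079/32 ≈ 252.47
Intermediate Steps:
-(-378)*(0 + 2)/(6 - 3) + (-30 + 45)/(56 - 24) = -(-378)*2/3 + 15/32 = -27*(-28/3) + 15/32 = 252 + 15/32 = 8079/32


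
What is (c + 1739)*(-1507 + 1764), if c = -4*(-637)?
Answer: 1101759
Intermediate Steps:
c = 2548
(c + 1739)*(-1507 + 1764) = (2548 + 1739)*(-1507 + 1764) = 4287*257 = 1101759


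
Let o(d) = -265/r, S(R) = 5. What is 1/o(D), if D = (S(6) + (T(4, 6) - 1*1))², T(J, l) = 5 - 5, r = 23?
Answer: -23/265 ≈ -0.086792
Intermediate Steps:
T(J, l) = 0
D = 16 (D = (5 + (0 - 1*1))² = (5 + (0 - 1))² = (5 - 1)² = 4² = 16)
o(d) = -265/23
1/o(D) = 1/(-265/23) = -23/265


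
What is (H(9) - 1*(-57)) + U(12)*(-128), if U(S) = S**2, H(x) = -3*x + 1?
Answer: -18401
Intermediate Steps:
H(x) = 1 - 3*x
(H(9) - 1*(-57)) + U(12)*(-128) = ((1 - 3*9) - 1*(-57)) + 12**2*(-128) = ((1 - 27) + 57) + 144*(-128) = (-26 + 57) - 18432 = 31 - 18432 = -18401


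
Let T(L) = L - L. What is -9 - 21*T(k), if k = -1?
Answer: -9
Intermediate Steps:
T(L) = 0
-9 - 21*T(k) = -9 - 21*0 = -9 + 0 = -9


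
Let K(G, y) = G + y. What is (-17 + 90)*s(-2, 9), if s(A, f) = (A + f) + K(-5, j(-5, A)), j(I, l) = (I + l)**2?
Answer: 3723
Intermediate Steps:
s(A, f) = -5 + A + f + (-5 + A)**2 (s(A, f) = (A + f) + (-5 + (-5 + A)**2) = -5 + A + f + (-5 + A)**2)
(-17 + 90)*s(-2, 9) = (-17 + 90)*(-5 - 2 + 9 + (-5 - 2)**2) = 73*(-5 - 2 + 9 + (-7)**2) = 73*(-5 - 2 + 9 + 49) = 73*51 = 3723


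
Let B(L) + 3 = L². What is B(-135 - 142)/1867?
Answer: 76726/1867 ≈ 41.096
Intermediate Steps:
B(L) = -3 + L²
B(-135 - 142)/1867 = (-3 + (-135 - 142)²)/1867 = (-3 + (-277)²)*(1/1867) = (-3 + 76729)*(1/1867) = 76726*(1/1867) = 76726/1867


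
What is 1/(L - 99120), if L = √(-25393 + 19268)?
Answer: -2832/280708015 - I*√5/280708015 ≈ -1.0089e-5 - 7.9658e-9*I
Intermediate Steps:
L = 35*I*√5 (L = √(-6125) = 35*I*√5 ≈ 78.262*I)
1/(L - 99120) = 1/(35*I*√5 - 99120) = 1/(-99120 + 35*I*√5)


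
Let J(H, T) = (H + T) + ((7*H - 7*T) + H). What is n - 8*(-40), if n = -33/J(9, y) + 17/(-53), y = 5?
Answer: 287448/901 ≈ 319.03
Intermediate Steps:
J(H, T) = -6*T + 9*H (J(H, T) = (H + T) + ((-7*T + 7*H) + H) = (H + T) + (-7*T + 8*H) = -6*T + 9*H)
n = -872/901 (n = -33/(-6*5 + 9*9) + 17/(-53) = -33/(-30 + 81) + 17*(-1/53) = -33/51 - 17/53 = -33*1/51 - 17/53 = -11/17 - 17/53 = -872/901 ≈ -0.96781)
n - 8*(-40) = -872/901 - 8*(-40) = -872/901 + 320 = 287448/901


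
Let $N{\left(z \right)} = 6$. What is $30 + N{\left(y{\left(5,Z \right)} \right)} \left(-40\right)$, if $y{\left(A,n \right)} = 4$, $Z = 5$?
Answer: $-210$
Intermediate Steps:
$30 + N{\left(y{\left(5,Z \right)} \right)} \left(-40\right) = 30 + 6 \left(-40\right) = 30 - 240 = -210$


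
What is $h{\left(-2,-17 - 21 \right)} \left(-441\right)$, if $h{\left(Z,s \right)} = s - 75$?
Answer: $49833$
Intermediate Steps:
$h{\left(Z,s \right)} = -75 + s$
$h{\left(-2,-17 - 21 \right)} \left(-441\right) = \left(-75 - 38\right) \left(-441\right) = \left(-113\right) \left(-441\right) = 49833$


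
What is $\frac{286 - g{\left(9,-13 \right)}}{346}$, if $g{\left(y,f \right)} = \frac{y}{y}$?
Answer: $\frac{285}{346} \approx 0.8237$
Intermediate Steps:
$g{\left(y,f \right)} = 1$
$\frac{286 - g{\left(9,-13 \right)}}{346} = \frac{286 - 1}{346} = \left(286 - 1\right) \frac{1}{346} = 285 \cdot \frac{1}{346} = \frac{285}{346}$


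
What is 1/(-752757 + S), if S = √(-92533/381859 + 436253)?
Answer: -287447035263/216377601336428297 - √63612761192415046/216377601336428297 ≈ -1.3296e-6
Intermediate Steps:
S = √63612761192415046/381859 (S = √(-92533*1/381859 + 436253) = √(-92533/381859 + 436253) = √(166587041794/381859) = √63612761192415046/381859 ≈ 660.49)
1/(-752757 + S) = 1/(-752757 + √63612761192415046/381859)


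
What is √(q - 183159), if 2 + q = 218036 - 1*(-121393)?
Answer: 2*√39067 ≈ 395.31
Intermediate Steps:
q = 339427 (q = -2 + (218036 - 1*(-121393)) = -2 + (218036 + 121393) = -2 + 339429 = 339427)
√(q - 183159) = √(339427 - 183159) = √156268 = 2*√39067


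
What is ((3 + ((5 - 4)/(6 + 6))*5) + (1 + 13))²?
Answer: 43681/144 ≈ 303.34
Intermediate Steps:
((3 + ((5 - 4)/(6 + 6))*5) + (1 + 13))² = ((3 + (1/12)*5) + 14)² = ((3 + 5/12) + 14)² = (41/12 + 14)² = (209/12)² = 43681/144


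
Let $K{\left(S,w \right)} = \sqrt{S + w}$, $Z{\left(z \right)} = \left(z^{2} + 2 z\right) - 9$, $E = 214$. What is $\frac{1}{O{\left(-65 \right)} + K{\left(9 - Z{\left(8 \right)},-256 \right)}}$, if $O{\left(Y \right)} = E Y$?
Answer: $- \frac{6955}{96744209} - \frac{i \sqrt{318}}{193488418} \approx -7.1891 \cdot 10^{-5} - 9.2163 \cdot 10^{-8} i$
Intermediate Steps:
$Z{\left(z \right)} = -9 + z^{2} + 2 z$
$O{\left(Y \right)} = 214 Y$
$\frac{1}{O{\left(-65 \right)} + K{\left(9 - Z{\left(8 \right)},-256 \right)}} = \frac{1}{214 \left(-65\right) + \sqrt{\left(9 - \left(-9 + 8^{2} + 2 \cdot 8\right)\right) - 256}} = \frac{1}{-13910 + \sqrt{\left(9 - \left(-9 + 64 + 16\right)\right) - 256}} = \frac{1}{-13910 + \sqrt{\left(9 - 71\right) - 256}} = \frac{1}{-13910 + \sqrt{-62 - 256}} = \frac{1}{-13910 + \sqrt{-318}} = \frac{1}{-13910 + i \sqrt{318}}$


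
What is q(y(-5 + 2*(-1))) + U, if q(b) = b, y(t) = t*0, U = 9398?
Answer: 9398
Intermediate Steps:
y(t) = 0
q(y(-5 + 2*(-1))) + U = 0 + 9398 = 9398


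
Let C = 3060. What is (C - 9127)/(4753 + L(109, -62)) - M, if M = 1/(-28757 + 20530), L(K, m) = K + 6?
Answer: -49908341/40049036 ≈ -1.2462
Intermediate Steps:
L(K, m) = 6 + K
M = -1/8227 (M = 1/(-8227) = -1/8227 ≈ -0.00012155)
(C - 9127)/(4753 + L(109, -62)) - M = (3060 - 9127)/(4753 + (6 + 109)) - 1*(-1/8227) = -6067/(4753 + 115) + 1/8227 = -6067/4868 + 1/8227 = -49908341/40049036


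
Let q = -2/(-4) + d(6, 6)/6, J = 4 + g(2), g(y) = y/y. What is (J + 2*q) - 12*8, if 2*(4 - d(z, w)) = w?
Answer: -269/3 ≈ -89.667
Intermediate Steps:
d(z, w) = 4 - w/2
g(y) = 1
J = 5 (J = 4 + 1 = 5)
q = ⅔ (q = -2/(-4) + (4 - ½*6)/6 = -2*(-¼) + (4 - 3)*(⅙) = ½ + 1*(⅙) = ½ + ⅙ = ⅔ ≈ 0.66667)
(J + 2*q) - 12*8 = (5 + 2*(⅔)) - 12*8 = (5 + 4/3) - 96 = 19/3 - 96 = -269/3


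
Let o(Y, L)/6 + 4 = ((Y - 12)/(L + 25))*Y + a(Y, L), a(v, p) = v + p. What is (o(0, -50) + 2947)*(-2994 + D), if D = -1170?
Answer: -10922172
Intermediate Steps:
a(v, p) = p + v
o(Y, L) = -24 + 6*L + 6*Y + 6*Y*(-12 + Y)/(25 + L) (o(Y, L) = -24 + 6*(((Y - 12)/(L + 25))*Y + (L + Y)) = -24 + 6*(((-12 + Y)/(25 + L))*Y + (L + Y)) = -24 + 6*(Y*(-12 + Y)/(25 + L) + (L + Y)) = -24 + 6*(L + Y + Y*(-12 + Y)/(25 + L)) = -24 + (6*L + 6*Y + 6*Y*(-12 + Y)/(25 + L)) = -24 + 6*L + 6*Y + 6*Y*(-12 + Y)/(25 + L))
(o(0, -50) + 2947)*(-2994 + D) = (6*(-100 + 0² + 13*0 + 21*(-50) - 50*(-50 + 0))/(25 - 50) + 2947)*(-2994 - 1170) = (6*(-100 + 0 + 0 - 1050 - 50*(-50))/(-25) + 2947)*(-4164) = (6*(-1/25)*(-100 + 0 + 0 - 1050 + 2500) + 2947)*(-4164) = (6*(-1/25)*1350 + 2947)*(-4164) = (-324 + 2947)*(-4164) = 2623*(-4164) = -10922172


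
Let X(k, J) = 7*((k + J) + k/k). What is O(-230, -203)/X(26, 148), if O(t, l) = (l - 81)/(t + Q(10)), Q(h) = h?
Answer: 71/67375 ≈ 0.0010538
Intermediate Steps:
O(t, l) = (-81 + l)/(10 + t) (O(t, l) = (l - 81)/(t + 10) = (-81 + l)/(10 + t))
X(k, J) = 7 + 7*J + 7*k (X(k, J) = 7*((J + k) + 1) = 7*(1 + J + k) = 7 + 7*J + 7*k)
O(-230, -203)/X(26, 148) = ((-81 - 203)/(10 - 230))/(7 + 7*148 + 7*26) = (-284/(-220))/(7 + 1036 + 182) = -1/220*(-284)/1225 = (71/55)*(1/1225) = 71/67375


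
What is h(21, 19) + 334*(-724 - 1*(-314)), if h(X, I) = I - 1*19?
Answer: -136940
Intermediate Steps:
h(X, I) = -19 + I (h(X, I) = I - 19 = -19 + I)
h(21, 19) + 334*(-724 - 1*(-314)) = (-19 + 19) + 334*(-724 - 1*(-314)) = 0 + 334*(-724 + 314) = 0 + 334*(-410) = 0 - 136940 = -136940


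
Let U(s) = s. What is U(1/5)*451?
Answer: 451/5 ≈ 90.200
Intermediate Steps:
U(1/5)*451 = (1/5)*451 = 451/5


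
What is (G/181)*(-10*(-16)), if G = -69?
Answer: -11040/181 ≈ -60.994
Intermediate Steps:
(G/181)*(-10*(-16)) = (-69/181)*(-10*(-16)) = -69*1/181*160 = -69/181*160 = -11040/181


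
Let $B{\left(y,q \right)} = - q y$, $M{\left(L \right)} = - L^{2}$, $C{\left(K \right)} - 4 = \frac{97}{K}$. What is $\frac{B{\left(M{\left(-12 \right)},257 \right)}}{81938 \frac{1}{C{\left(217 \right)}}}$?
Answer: $\frac{17856360}{8890273} \approx 2.0085$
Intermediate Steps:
$C{\left(K \right)} = 4 + \frac{97}{K}$
$B{\left(y,q \right)} = - q y$
$\frac{B{\left(M{\left(-12 \right)},257 \right)}}{81938 \frac{1}{C{\left(217 \right)}}} = \frac{\left(-1\right) 257 \left(- \left(-12\right)^{2}\right)}{81938 \frac{1}{4 + \frac{97}{217}}} = \frac{\left(-1\right) 257 \left(\left(-1\right) 144\right)}{81938 \frac{1}{4 + 97 \cdot \frac{1}{217}}} = \frac{\left(-1\right) 257 \left(-144\right)}{81938 \frac{1}{4 + \frac{97}{217}}} = \frac{37008}{81938 \frac{1}{\frac{965}{217}}} = \frac{37008}{81938 \cdot \frac{217}{965}} = \frac{37008}{\frac{17780546}{965}} = 37008 \cdot \frac{965}{17780546} = \frac{17856360}{8890273}$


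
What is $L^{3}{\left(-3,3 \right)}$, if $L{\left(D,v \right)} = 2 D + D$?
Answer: $-729$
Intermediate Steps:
$L{\left(D,v \right)} = 3 D$
$L^{3}{\left(-3,3 \right)} = \left(3 \left(-3\right)\right)^{3} = \left(-9\right)^{3} = -729$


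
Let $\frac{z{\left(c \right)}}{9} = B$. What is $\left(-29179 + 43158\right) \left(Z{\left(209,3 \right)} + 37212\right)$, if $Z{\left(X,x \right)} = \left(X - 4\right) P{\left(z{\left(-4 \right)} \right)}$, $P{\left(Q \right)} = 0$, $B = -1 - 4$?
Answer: $520186548$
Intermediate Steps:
$B = -5$ ($B = -1 - 4 = -5$)
$z{\left(c \right)} = -45$ ($z{\left(c \right)} = 9 \left(-5\right) = -45$)
$Z{\left(X,x \right)} = 0$ ($Z{\left(X,x \right)} = \left(X - 4\right) 0 = \left(-4 + X\right) 0 = 0$)
$\left(-29179 + 43158\right) \left(Z{\left(209,3 \right)} + 37212\right) = \left(-29179 + 43158\right) \left(0 + 37212\right) = 13979 \cdot 37212 = 520186548$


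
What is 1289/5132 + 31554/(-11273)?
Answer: -147404231/57853036 ≈ -2.5479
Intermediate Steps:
1289/5132 + 31554/(-11273) = 1289*(1/5132) + 31554*(-1/11273) = 1289/5132 - 31554/11273 = -147404231/57853036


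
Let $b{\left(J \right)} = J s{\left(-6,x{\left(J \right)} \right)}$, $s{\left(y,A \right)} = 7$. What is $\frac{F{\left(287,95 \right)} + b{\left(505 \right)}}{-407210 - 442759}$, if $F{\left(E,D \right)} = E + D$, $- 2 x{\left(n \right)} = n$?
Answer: $- \frac{3917}{849969} \approx -0.0046084$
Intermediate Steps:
$x{\left(n \right)} = - \frac{n}{2}$
$b{\left(J \right)} = 7 J$ ($b{\left(J \right)} = J 7 = 7 J$)
$F{\left(E,D \right)} = D + E$
$\frac{F{\left(287,95 \right)} + b{\left(505 \right)}}{-407210 - 442759} = \frac{\left(95 + 287\right) + 7 \cdot 505}{-407210 - 442759} = \frac{382 + 3535}{-849969} = 3917 \left(- \frac{1}{849969}\right) = - \frac{3917}{849969}$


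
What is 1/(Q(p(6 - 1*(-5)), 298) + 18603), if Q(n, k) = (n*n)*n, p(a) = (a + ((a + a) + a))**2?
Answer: 1/7256332459 ≈ 1.3781e-10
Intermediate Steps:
p(a) = 16*a**2 (p(a) = (a + (2*a + a))**2 = (a + 3*a)**2 = (4*a)**2 = 16*a**2)
Q(n, k) = n**3 (Q(n, k) = n**2*n = n**3)
1/(Q(p(6 - 1*(-5)), 298) + 18603) = 1/((16*(6 - 1*(-5))**2)**3 + 18603) = 1/((16*(6 + 5)**2)**3 + 18603) = 1/((16*11**2)**3 + 18603) = 1/((16*121)**3 + 18603) = 1/(1936**3 + 18603) = 1/(7256313856 + 18603) = 1/7256332459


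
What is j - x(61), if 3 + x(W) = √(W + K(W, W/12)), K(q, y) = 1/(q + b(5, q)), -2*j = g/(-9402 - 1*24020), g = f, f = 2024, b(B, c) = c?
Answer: 50639/16711 - 3*√100894/122 ≈ -4.7805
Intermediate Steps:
g = 2024
j = 506/16711 (j = -1012/(-9402 - 1*24020) = -1012/(-9402 - 24020) = -1012/(-33422) = -1012*(-1)/33422 = -½*(-1012/16711) = 506/16711 ≈ 0.030279)
K(q, y) = 1/(2*q) (K(q, y) = 1/(q + q) = 1/(2*q))
x(W) = -3 + √(W + 1/(2*W))
j - x(61) = 506/16711 - (-3 + √(2/61 + 4*61)/2) = 506/16711 - (-3 + √(2*(1/61) + 244)/2) = 506/16711 - (-3 + √(2/61 + 244)/2) = 506/16711 - (-3 + √(14886/61)/2) = 506/16711 - (-3 + (3*√100894/61)/2) = 506/16711 - (-3 + 3*√100894/122) = 506/16711 + (3 - 3*√100894/122) = 50639/16711 - 3*√100894/122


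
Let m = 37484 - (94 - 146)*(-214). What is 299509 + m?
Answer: 325865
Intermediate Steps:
m = 26356 (m = 37484 - (-52)*(-214) = 37484 - 1*11128 = 37484 - 11128 = 26356)
299509 + m = 299509 + 26356 = 325865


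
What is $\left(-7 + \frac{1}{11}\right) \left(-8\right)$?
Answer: $\frac{608}{11} \approx 55.273$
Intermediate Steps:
$\left(-7 + \frac{1}{11}\right) \left(-8\right) = \left(- \frac{76}{11}\right) \left(-8\right) = \frac{608}{11}$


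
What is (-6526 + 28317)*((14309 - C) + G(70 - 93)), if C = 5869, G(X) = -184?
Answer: 179906496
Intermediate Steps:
(-6526 + 28317)*((14309 - C) + G(70 - 93)) = (-6526 + 28317)*((14309 - 1*5869) - 184) = 21791*((14309 - 5869) - 184) = 21791*(8440 - 184) = 21791*8256 = 179906496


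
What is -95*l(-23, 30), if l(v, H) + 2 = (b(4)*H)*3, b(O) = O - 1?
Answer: -25460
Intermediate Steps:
b(O) = -1 + O
l(v, H) = -2 + 9*H (l(v, H) = -2 + ((-1 + 4)*H)*3 = -2 + (3*H)*3 = -2 + 9*H)
-95*l(-23, 30) = -95*(-2 + 9*30) = -95*(-2 + 270) = -95*268 = -25460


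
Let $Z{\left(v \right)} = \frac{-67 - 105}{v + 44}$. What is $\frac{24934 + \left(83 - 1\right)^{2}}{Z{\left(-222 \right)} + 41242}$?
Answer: $\frac{1408781}{1835312} \approx 0.7676$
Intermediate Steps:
$Z{\left(v \right)} = - \frac{172}{44 + v}$
$\frac{24934 + \left(83 - 1\right)^{2}}{Z{\left(-222 \right)} + 41242} = \frac{24934 + \left(83 - 1\right)^{2}}{- \frac{172}{44 - 222} + 41242} = \frac{24934 + \left(83 + \left(-8 + 7\right)\right)^{2}}{- \frac{172}{-178} + 41242} = \frac{24934 + \left(83 - 1\right)^{2}}{\left(-172\right) \left(- \frac{1}{178}\right) + 41242} = \frac{24934 + 82^{2}}{\frac{86}{89} + 41242} = \frac{24934 + 6724}{\frac{3670624}{89}} = 31658 \cdot \frac{89}{3670624} = \frac{1408781}{1835312}$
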